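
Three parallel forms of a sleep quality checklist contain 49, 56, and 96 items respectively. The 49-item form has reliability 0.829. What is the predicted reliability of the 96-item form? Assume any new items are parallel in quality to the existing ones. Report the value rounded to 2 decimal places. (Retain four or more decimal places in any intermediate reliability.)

Only the ratio of lengths matters: n = 96/49 = 1.9592
r_{96} = n·r / (1 + (n − 1)·r) = 1.6242 / 1.7952 ≈ 0.9047

0.90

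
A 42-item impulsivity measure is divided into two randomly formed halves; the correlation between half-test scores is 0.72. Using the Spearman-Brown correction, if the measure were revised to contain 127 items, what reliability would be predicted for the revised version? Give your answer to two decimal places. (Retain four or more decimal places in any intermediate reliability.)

0.94

Spearman-Brown correction (n = 2): r_full = 2·0.72/(1 + 0.72) = 0.8372
Length factor from 42 to 127 items: n = 127/42 = 3.0238
r_new = n·r_full / (1 + (n − 1)·r_full) = 2.5315 / 2.6943 ≈ 0.9396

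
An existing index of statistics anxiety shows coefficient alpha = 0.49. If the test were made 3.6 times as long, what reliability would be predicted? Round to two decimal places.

0.78

Apply the Spearman-Brown prophecy formula, r' = nr / [1 + (n − 1)r]:
r_new = (3.6 × 0.49) / (1 + (3.6 − 1) × 0.49)
r_new = 1.7640 / 2.2740 ≈ 0.7757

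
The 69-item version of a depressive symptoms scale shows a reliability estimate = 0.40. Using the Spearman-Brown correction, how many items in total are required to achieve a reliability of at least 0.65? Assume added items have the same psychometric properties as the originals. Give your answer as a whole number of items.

Invert Spearman-Brown to solve for n:
n = r_target (1 − r_old) / [ r_old (1 − r_target) ]
n = 0.65(1 − 0.40) / [0.40(1 − 0.65)]
  = 0.3900 / 0.1400 = 2.7857
So the test needs 2.7857 × 69 ≈ 192.21 items; rounding up, 193.

193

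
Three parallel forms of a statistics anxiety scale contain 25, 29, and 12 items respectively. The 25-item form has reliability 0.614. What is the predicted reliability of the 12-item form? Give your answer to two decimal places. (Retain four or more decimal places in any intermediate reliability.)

Only the ratio of lengths matters: n = 12/25 = 0.4800
r_{12} = n·r / (1 + (n − 1)·r) = 0.2947 / 0.6807 ≈ 0.4329

0.43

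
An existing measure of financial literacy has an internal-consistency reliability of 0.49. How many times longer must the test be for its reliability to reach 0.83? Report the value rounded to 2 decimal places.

5.08

Spearman-Brown solved for the length factor n:
n = r_target (1 − r_old) / [ r_old (1 − r_target) ]
n = 0.83 × (1 − 0.49) / [ 0.49 × (1 − 0.83) ]
  = 0.4233 / 0.0833 = 5.0816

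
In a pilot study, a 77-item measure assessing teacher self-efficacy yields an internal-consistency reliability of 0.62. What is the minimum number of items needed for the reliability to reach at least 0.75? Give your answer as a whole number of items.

142

n = 0.75 × (1 − 0.62) / [ 0.62 × (1 − 0.75) ]
n = 0.2850 / 0.1550 ≈ 1.8387
Items needed = n × 77 = 1.8387 × 77 ≈ 141.58 → round up to 142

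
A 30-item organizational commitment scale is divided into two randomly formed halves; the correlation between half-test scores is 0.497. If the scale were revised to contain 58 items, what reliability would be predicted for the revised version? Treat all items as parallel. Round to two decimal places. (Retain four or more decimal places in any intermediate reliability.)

0.79

Spearman-Brown correction (n = 2): r_full = 2·0.497/(1 + 0.497) = 0.6640
Then adjust to 58 items: n = 58/30 = 1.9333
r_new = n·r_full / (1 + (n − 1)·r_full) = 1.2837 / 1.6197 ≈ 0.7926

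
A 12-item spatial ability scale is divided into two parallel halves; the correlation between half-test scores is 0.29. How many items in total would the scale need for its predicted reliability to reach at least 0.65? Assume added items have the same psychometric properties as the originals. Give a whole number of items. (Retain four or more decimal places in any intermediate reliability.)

28

Corrected full-test reliability: r_full = 2 × 0.29 / (1 + 0.29) ≈ 0.4496
Solve Spearman-Brown for n: n = 0.65(1 − 0.4496) / [0.4496(1 − 0.65)] = 2.2735
Required items = 2.2735 × 12 = 27.28, so 28 items.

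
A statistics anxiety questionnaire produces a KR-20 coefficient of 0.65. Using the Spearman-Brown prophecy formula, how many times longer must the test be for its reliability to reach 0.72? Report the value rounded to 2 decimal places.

1.38

Invert Spearman-Brown to solve for n:
n = r_target (1 − r_old) / [ r_old (1 − r_target) ]
n = 0.72(1 − 0.65) / [0.65(1 − 0.72)]
n = 0.2520 / 0.1820 ≈ 1.3846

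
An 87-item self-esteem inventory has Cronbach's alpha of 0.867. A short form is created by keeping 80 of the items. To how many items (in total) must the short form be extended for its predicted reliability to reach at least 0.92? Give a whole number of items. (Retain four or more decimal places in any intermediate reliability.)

154

First, r for the 80-item form: n = 80/87 = 0.9195, so r_80 = 0.9195·0.867/(1 + (0.9195 − 1)·0.867) = 0.8570
Length factor from the short form to reach 0.92: n' = 0.92(1 − 0.8570) / [0.8570(1 − 0.92)] ≈ 1.9189
Items = 1.9189 × 80 ≈ 153.51 → 154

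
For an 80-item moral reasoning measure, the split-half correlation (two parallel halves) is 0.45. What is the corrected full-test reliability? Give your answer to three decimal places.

The full test is twice the length of either half (n = 2).
r_full = 2r_hh / (1 + r_hh) = 2 × 0.45 / (1 + 0.45)
       = 0.9000 / 1.4500 = 0.6207

0.621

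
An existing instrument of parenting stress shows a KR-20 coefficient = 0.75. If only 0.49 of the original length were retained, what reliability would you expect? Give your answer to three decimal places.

0.595

Apply the Spearman-Brown prophecy formula, r' = nr / [1 + (n − 1)r]:
r_new = (0.49 × 0.75) / (1 + (0.49 − 1) × 0.75)
r_new = 0.3675 / 0.6175 ≈ 0.5951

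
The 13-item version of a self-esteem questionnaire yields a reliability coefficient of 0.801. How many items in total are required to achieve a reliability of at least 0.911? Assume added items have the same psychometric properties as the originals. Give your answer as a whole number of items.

n = 0.911 × (1 − 0.801) / [ 0.801 × (1 − 0.911) ]
n = 0.181289 / 0.071289 ≈ 2.5430
2.5430 × 13 = 33.06 → 34 items

34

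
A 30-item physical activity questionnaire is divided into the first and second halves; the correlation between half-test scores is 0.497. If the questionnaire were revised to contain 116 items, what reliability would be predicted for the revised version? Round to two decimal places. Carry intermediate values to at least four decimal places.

0.88

Full-test reliability from the split-half r: r_full = 2(0.497)/(1 + 0.497) = 0.6640
Then adjust to 116 items: n = 116/30 = 3.8667
r_new = n·r_full / (1 + (n − 1)·r_full) = 2.5675 / 2.9035 ≈ 0.8843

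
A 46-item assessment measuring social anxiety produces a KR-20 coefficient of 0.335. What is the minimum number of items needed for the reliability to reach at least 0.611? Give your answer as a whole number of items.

144

n = 0.611(1 − 0.335) / [0.335(1 − 0.611)]
  = 0.406315 / 0.130315 = 3.1179
Items needed = n × 46 = 3.1179 × 46 ≈ 143.42 → round up to 144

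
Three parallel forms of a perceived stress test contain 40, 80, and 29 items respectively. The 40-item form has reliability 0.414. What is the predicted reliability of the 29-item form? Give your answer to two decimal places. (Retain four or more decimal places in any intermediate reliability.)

The 80-item form is not needed; work directly from the 40-item form with n = 29/40 = 0.7250.
r_{29} = n·r / (1 + (n − 1)·r) = 0.3001 / 0.8861 ≈ 0.3387

0.34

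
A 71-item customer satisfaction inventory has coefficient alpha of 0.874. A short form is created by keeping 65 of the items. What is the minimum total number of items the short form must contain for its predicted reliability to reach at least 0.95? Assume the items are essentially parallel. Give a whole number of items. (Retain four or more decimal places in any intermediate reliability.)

First, r for the 65-item form: n = 65/71 = 0.9155, so r_65 = 0.9155·0.874/(1 + (0.9155 − 1)·0.874) = 0.8640
Length factor from the short form to reach 0.95: n' = 0.95(1 − 0.8640) / [0.8640(1 − 0.95)] ≈ 2.9907
Total items = 2.9907 × 65 = 194.40, rounded up to 195.

195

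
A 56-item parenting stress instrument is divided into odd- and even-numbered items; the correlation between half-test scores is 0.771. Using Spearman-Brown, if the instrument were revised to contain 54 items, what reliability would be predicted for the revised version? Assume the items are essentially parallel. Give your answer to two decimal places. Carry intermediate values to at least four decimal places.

Full-test reliability from the split-half r: r_full = 2(0.771)/(1 + 0.771) = 0.8707
Then adjust to 54 items: n = 54/56 = 0.9643
r_new = n·r_full / (1 + (n − 1)·r_full) = 0.8396 / 0.9689 ≈ 0.8665

0.87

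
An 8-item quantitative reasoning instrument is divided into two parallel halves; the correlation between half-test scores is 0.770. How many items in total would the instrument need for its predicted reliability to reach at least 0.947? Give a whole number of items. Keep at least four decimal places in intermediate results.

r_full = 2(0.770)/(1 + 0.770) = 0.8701
Solve Spearman-Brown for n: n = 0.947(1 − 0.8701) / [0.8701(1 − 0.947)] = 2.6676
Required items = 2.6676 × 8 = 21.34, so 22 items.

22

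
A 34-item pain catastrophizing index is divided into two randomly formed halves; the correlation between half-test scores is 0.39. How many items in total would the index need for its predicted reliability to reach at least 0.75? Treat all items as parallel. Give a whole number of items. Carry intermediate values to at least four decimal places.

80

r_full = 2(0.39)/(1 + 0.39) = 0.5612
Solve Spearman-Brown for n: n = 0.75(1 − 0.5612) / [0.5612(1 − 0.75)] = 2.3457
Required items = 2.3457 × 34 = 79.75, so 80 items.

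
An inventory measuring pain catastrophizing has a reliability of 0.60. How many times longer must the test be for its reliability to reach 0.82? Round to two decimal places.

Spearman-Brown solved for the length factor n:
n = r_target (1 − r_old) / [ r_old (1 − r_target) ]
n = 0.82(1 − 0.60) / [0.60(1 − 0.82)]
n = 0.3280 / 0.1080 ≈ 3.0370

3.04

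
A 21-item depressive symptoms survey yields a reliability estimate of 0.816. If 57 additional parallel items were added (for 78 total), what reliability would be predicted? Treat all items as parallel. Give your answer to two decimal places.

0.94

The new length is 78/21 = 3.7143 times the old.
r_new = (3.7143 × 0.816) / (1 + (3.7143 − 1) × 0.816)
r_new = 3.0309 / 3.2149 ≈ 0.9428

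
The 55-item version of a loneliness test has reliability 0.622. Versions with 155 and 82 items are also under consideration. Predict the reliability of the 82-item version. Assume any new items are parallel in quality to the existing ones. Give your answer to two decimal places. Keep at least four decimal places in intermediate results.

Only the ratio of lengths matters: n = 82/55 = 1.4909
r_{82} = n·r / (1 + (n − 1)·r) = 0.9273 / 1.3053 ≈ 0.7104

0.71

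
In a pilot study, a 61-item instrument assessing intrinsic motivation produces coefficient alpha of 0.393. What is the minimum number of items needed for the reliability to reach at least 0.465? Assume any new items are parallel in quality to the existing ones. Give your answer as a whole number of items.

82

Spearman-Brown solved for the length factor n:
n = r*(1 − r) / [ r (1 − r*) ]
n = 0.465(1 − 0.393) / [0.393(1 − 0.465)]
n = 0.282255 / 0.210255 ≈ 1.3424
1.3424 × 61 = 81.89 → 82 items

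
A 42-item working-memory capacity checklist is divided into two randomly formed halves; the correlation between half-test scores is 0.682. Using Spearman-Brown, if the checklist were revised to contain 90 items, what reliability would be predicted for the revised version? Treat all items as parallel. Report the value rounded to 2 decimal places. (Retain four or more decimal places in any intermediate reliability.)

0.90

Full-test reliability from the split-half r: r_full = 2(0.682)/(1 + 0.682) = 0.8109
Then adjust to 90 items: n = 90/42 = 2.1429
r_new = n·r_full / (1 + (n − 1)·r_full) = 1.7377 / 1.9268 ≈ 0.9019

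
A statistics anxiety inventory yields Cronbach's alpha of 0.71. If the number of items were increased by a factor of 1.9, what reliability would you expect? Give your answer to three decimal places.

0.823

Apply the Spearman-Brown prophecy formula, r' = nr / [1 + (n − 1)r]:
r_new = (1.9 × 0.71) / (1 + (1.9 − 1) × 0.71)
     = 1.3490 / 1.6390 = 0.8231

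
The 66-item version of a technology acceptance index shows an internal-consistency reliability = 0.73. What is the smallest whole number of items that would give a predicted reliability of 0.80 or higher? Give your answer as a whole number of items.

Rearranging the Spearman-Brown formula for n,
n = r_target (1 − r_old) / [ r_old (1 − r_target) ]
n = 0.80 × (1 − 0.73) / [ 0.73 × (1 − 0.80) ]
n = 0.2160 / 0.1460 ≈ 1.4795
Items needed = n × 66 = 1.4795 × 66 ≈ 97.65 → round up to 98

98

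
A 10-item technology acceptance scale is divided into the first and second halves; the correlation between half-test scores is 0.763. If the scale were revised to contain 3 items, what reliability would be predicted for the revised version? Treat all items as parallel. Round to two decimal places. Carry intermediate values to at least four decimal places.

Spearman-Brown correction (n = 2): r_full = 2·0.763/(1 + 0.763) = 0.8656
Length factor from 10 to 3 items: n = 3/10 = 0.3000
r_new = n·r_full / (1 + (n − 1)·r_full) = 0.2597 / 0.3941 ≈ 0.6590

0.66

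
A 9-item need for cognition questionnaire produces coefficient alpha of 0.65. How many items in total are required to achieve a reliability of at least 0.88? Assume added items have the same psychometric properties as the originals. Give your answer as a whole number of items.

36

n = [0.88 × 0.35] / [0.65 × 0.12]
  = 0.3080 / 0.0780 = 3.9487
So the test needs 3.9487 × 9 ≈ 35.54 items; rounding up, 36.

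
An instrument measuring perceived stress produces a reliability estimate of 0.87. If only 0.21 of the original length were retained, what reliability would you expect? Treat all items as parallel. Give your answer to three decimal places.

0.584

Apply the Spearman-Brown prophecy formula, r' = nr / [1 + (n − 1)r]:
r_new = 0.21·0.87 / [1 + (0.21 − 1)·0.87]
     = 0.1827 / 0.3127 = 0.5843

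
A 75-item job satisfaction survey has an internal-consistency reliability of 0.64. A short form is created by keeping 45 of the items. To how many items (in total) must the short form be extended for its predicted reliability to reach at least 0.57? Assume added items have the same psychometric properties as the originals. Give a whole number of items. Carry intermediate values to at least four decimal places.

56

First, r for the 45-item form: n = 45/75 = 0.6000, so r_45 = 0.6000·0.64/(1 + (0.6000 − 1)·0.64) = 0.5161
Length factor from the short form to reach 0.57: n' = 0.57(1 − 0.5161) / [0.5161(1 − 0.57)] ≈ 1.2429
Items = 1.2429 × 45 ≈ 55.93 → 56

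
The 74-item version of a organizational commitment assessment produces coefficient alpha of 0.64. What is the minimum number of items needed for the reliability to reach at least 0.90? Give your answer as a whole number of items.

n = 0.90(1 − 0.64) / [0.64(1 − 0.90)]
n = 0.3240 / 0.0640 ≈ 5.0625
Items needed = n × 74 = 5.0625 × 74 ≈ 374.62 → round up to 375

375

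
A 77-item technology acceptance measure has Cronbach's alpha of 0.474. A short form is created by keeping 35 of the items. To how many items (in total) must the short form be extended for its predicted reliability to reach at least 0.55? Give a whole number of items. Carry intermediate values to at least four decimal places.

First, r for the 35-item form: n = 35/77 = 0.4545, so r_35 = 0.4545·0.474/(1 + (0.4545 − 1)·0.474) = 0.2906
Then solve for n' with r_old = 0.2906, r_target = 0.55: n' = 0.55(1 − 0.2906)/[0.2906(1 − 0.55)] = 2.9836
Items = 2.9836 × 35 ≈ 104.43 → 105

105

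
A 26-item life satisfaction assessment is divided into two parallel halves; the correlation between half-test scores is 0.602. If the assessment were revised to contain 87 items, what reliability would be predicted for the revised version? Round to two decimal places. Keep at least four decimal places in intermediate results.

Spearman-Brown correction (n = 2): r_full = 2·0.602/(1 + 0.602) = 0.7516
Length factor from 26 to 87 items: n = 87/26 = 3.3462
r_new = n·r_full / (1 + (n − 1)·r_full) = 2.5150 / 2.7634 ≈ 0.9101

0.91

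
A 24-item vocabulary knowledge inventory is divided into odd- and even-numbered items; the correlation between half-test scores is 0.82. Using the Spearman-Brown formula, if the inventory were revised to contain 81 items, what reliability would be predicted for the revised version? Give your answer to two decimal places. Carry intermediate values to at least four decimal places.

Full-test reliability from the split-half r: r_full = 2(0.82)/(1 + 0.82) = 0.9011
Length factor from 24 to 81 items: n = 81/24 = 3.3750
r_new = n·r_full / (1 + (n − 1)·r_full) = 3.0412 / 3.1401 ≈ 0.9685

0.97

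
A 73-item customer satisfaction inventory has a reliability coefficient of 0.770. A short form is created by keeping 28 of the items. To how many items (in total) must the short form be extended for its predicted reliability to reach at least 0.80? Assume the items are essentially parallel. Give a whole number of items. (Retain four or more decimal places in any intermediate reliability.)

First, r for the 28-item form: n = 28/73 = 0.3836, so r_28 = 0.3836·0.770/(1 + (0.3836 − 1)·0.770) = 0.5622
Length factor from the short form to reach 0.80: n' = 0.80(1 − 0.5622) / [0.5622(1 − 0.80)] ≈ 3.1149
Total items = 3.1149 × 28 = 87.22, rounded up to 88.

88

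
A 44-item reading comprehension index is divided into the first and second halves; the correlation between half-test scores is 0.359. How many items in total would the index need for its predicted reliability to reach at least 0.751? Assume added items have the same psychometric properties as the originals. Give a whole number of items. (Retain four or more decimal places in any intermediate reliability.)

119

r_full = 2(0.359)/(1 + 0.359) = 0.5283
n = r_tgt(1 − r_full) / [r_full(1 − r_tgt)] = 0.751 × 0.4717 / (0.5283 × 0.249) ≈ 2.6929
Items = 2.6929 × 44 ≈ 118.49 → 119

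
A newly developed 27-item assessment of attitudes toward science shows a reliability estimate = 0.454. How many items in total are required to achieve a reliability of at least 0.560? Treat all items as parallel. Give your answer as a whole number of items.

Invert Spearman-Brown to solve for n:
n = r*(1 − r) / [ r (1 − r*) ]
n = 0.560 × (1 − 0.454) / [ 0.454 × (1 − 0.560) ]
  = 0.305760 / 0.199760 = 1.5306
Items needed = n × 27 = 1.5306 × 27 ≈ 41.33 → round up to 42

42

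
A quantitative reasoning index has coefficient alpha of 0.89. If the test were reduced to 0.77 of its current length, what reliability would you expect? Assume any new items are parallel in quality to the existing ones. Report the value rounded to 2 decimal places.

Apply the Spearman-Brown prophecy formula, r' = nr / [1 + (n − 1)r]:
r_new = 0.77·0.89 / [1 + (0.77 − 1)·0.89]
r_new = 0.6853 / 0.7953 ≈ 0.8617

0.86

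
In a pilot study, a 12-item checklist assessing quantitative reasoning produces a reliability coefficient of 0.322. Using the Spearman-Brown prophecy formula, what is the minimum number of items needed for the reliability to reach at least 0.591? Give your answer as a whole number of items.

37

Invert Spearman-Brown to solve for n:
n = r*(1 − r) / [ r (1 − r*) ]
n = 0.591(1 − 0.322) / [0.322(1 − 0.591)]
n = 0.400698 / 0.131698 ≈ 3.0426
3.0426 × 12 = 36.51 → 37 items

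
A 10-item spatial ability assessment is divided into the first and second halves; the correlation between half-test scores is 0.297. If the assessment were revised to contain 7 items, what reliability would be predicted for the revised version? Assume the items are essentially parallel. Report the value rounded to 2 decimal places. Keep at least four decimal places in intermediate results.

Full-test reliability from the split-half r: r_full = 2(0.297)/(1 + 0.297) = 0.4580
Then adjust to 7 items: n = 7/10 = 0.7000
r_new = n·r_full / (1 + (n − 1)·r_full) = 0.3206 / 0.8626 ≈ 0.3717

0.37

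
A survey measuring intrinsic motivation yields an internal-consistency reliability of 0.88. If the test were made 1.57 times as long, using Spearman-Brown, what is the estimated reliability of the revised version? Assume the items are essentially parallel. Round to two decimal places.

Apply the Spearman-Brown prophecy formula, r' = nr / [1 + (n − 1)r]:
r_new = 1.57·0.88 / [1 + (1.57 − 1)·0.88]
r_new = 1.3816 / 1.5016 ≈ 0.9201

0.92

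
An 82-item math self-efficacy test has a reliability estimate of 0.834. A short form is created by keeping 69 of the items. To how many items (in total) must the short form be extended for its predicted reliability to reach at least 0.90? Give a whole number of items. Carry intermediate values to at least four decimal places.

147

Short-form reliability: n = 69/82 = 0.8415; r_69 = n·r/(1+(n−1)r) ≈ 0.8087
Length factor from the short form to reach 0.90: n' = 0.90(1 − 0.8087) / [0.8087(1 − 0.90)] ≈ 2.1290
Items = 2.1290 × 69 ≈ 146.90 → 147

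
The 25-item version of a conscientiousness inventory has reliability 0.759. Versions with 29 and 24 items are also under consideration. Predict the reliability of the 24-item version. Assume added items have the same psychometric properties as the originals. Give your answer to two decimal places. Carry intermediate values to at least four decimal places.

0.75

Only the ratio of lengths matters: n = 24/25 = 0.9600
r_{24} = n·r / (1 + (n − 1)·r) = 0.7286 / 0.9696 ≈ 0.7514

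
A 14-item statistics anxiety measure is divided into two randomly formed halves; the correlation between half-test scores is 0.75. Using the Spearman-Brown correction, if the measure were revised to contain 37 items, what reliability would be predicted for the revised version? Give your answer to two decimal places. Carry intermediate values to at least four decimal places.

0.94

Spearman-Brown correction (n = 2): r_full = 2·0.75/(1 + 0.75) = 0.8571
Then adjust to 37 items: n = 37/14 = 2.6429
r_new = n·r_full / (1 + (n − 1)·r_full) = 2.2652 / 2.4081 ≈ 0.9407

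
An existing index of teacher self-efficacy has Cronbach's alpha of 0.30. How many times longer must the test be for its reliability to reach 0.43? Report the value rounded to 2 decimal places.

n = 0.43 × (1 − 0.30) / [ 0.30 × (1 − 0.43) ]
  = 0.3010 / 0.1710 = 1.7602

1.76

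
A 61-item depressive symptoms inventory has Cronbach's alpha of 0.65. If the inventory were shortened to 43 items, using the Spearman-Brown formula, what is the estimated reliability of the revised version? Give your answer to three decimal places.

0.567

n = 43/61 = 0.7049
r_new = 0.7049·0.65 / [1 + (0.7049 − 1)·0.65]
     = 0.4582 / 0.8082 = 0.5669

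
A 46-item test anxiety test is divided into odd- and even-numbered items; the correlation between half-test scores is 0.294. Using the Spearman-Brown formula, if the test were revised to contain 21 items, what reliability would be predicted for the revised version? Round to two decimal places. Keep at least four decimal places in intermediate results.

0.28

First correct the split-half correlation to full-test reliability: r_full = 2 × 0.294 / (1 + 0.294) ≈ 0.4544
Length factor from 46 to 21 items: n = 21/46 = 0.4565
r_new = n·r_full / (1 + (n − 1)·r_full) = 0.2074 / 0.7530 ≈ 0.2754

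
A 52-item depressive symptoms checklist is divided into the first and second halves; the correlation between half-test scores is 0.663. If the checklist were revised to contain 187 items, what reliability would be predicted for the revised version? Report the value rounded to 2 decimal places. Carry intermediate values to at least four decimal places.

Full-test reliability from the split-half r: r_full = 2(0.663)/(1 + 0.663) = 0.7974
Then adjust to 187 items: n = 187/52 = 3.5962
r_new = n·r_full / (1 + (n − 1)·r_full) = 2.8676 / 3.0702 ≈ 0.9340

0.93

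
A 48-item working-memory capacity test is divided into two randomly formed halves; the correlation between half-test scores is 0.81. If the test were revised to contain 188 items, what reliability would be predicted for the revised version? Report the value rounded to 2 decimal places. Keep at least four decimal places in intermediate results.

0.97

First correct the split-half correlation to full-test reliability: r_full = 2 × 0.81 / (1 + 0.81) ≈ 0.8950
Then adjust to 188 items: n = 188/48 = 3.9167
r_new = n·r_full / (1 + (n − 1)·r_full) = 3.5054 / 3.6104 ≈ 0.9709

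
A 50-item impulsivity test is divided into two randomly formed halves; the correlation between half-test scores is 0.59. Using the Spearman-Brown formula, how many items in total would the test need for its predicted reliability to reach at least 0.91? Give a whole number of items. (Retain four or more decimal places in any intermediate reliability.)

Corrected full-test reliability: r_full = 2 × 0.59 / (1 + 0.59) ≈ 0.7421
n = r_tgt(1 − r_full) / [r_full(1 − r_tgt)] = 0.91 × 0.2579 / (0.7421 × 0.09) ≈ 3.5139
Required items = 3.5139 × 50 = 175.69, so 176 items.

176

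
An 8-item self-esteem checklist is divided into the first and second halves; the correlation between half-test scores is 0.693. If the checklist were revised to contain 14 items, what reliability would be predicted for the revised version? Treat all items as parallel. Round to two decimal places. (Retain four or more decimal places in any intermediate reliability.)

First correct the split-half correlation to full-test reliability: r_full = 2 × 0.693 / (1 + 0.693) ≈ 0.8187
Then adjust to 14 items: n = 14/8 = 1.7500
r_new = n·r_full / (1 + (n − 1)·r_full) = 1.4327 / 1.6140 ≈ 0.8877

0.89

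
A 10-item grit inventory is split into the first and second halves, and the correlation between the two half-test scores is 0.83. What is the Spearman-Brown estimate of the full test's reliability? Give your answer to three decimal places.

0.907

Apply the Spearman-Brown correction with n = 2:
r_full = 2r_hh / (1 + r_hh) = 2 × 0.83 / (1 + 0.83)
r_full = 1.6600 / 1.8300 ≈ 0.9071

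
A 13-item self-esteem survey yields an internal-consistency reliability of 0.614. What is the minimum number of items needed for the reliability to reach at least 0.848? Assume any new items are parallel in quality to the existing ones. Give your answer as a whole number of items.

n = 0.848 × (1 − 0.614) / [ 0.614 × (1 − 0.848) ]
n = 0.327328 / 0.093328 ≈ 3.5073
So the test needs 3.5073 × 13 ≈ 45.59 items; rounding up, 46.

46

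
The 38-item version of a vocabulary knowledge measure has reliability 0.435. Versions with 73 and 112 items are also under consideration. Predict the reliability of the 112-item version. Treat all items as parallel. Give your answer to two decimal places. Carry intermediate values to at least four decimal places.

Only the ratio of lengths matters: n = 112/38 = 2.9474
r_{112} = n·r / (1 + (n − 1)·r) = 1.2821 / 1.8471 ≈ 0.6941

0.69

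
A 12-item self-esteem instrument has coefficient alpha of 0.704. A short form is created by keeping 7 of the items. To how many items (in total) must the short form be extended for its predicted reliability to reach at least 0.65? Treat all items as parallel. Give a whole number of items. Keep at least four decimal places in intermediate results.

Short-form reliability: n = 7/12 = 0.5833; r_7 = n·r/(1+(n−1)r) ≈ 0.5811
Then solve for n' with r_old = 0.5811, r_target = 0.65: n' = 0.65(1 − 0.5811)/[0.5811(1 − 0.65)] = 1.3388
Total items = 1.3388 × 7 = 9.37, rounded up to 10.

10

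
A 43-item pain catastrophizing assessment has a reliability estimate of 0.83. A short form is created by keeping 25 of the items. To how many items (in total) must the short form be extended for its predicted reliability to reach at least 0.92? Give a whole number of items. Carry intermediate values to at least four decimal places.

102

Short-form reliability: n = 25/43 = 0.5814; r_25 = n·r/(1+(n−1)r) ≈ 0.7395
Length factor from the short form to reach 0.92: n' = 0.92(1 − 0.7395) / [0.7395(1 − 0.92)] ≈ 4.0510
Total items = 4.0510 × 25 = 101.28, rounded up to 102.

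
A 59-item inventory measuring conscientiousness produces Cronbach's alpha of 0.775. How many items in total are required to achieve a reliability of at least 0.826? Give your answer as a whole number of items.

82

Invert Spearman-Brown to solve for n:
n = r*(1 − r) / [ r (1 − r*) ]
n = [0.826 × 0.225] / [0.775 × 0.174]
n = 0.185850 / 0.134850 ≈ 1.3782
Items needed = n × 59 = 1.3782 × 59 ≈ 81.31 → round up to 82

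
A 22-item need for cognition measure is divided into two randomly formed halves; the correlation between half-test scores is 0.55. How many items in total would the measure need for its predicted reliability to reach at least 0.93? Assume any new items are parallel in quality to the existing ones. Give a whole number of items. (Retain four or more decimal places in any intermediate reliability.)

120

Corrected full-test reliability: r_full = 2 × 0.55 / (1 + 0.55) ≈ 0.7097
n = r_tgt(1 − r_full) / [r_full(1 − r_tgt)] = 0.93 × 0.2903 / (0.7097 × 0.07) ≈ 5.4345
Required items = 5.4345 × 22 = 119.56, so 120 items.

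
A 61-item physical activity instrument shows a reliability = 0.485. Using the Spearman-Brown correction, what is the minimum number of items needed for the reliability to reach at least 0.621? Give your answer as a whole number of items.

107

n = 0.621(1 − 0.485) / [0.485(1 − 0.621)]
  = 0.319815 / 0.183815 = 1.7399
So the test needs 1.7399 × 61 ≈ 106.13 items; rounding up, 107.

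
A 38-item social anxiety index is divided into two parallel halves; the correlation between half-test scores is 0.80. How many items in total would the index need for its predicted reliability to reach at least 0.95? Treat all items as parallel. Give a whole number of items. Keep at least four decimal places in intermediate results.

r_full = 2(0.80)/(1 + 0.80) = 0.8889
n = r_tgt(1 − r_full) / [r_full(1 − r_tgt)] = 0.95 × 0.1111 / (0.8889 × 0.05) ≈ 2.3747
Required items = 2.3747 × 38 = 90.24, so 91 items.

91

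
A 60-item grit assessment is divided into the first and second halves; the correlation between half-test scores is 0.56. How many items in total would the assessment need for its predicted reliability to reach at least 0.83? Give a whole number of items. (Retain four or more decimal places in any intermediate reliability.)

Corrected full-test reliability: r_full = 2 × 0.56 / (1 + 0.56) ≈ 0.7179
Solve Spearman-Brown for n: n = 0.83(1 − 0.7179) / [0.7179(1 − 0.83)] = 1.9185
Items = 1.9185 × 60 ≈ 115.11 → 116

116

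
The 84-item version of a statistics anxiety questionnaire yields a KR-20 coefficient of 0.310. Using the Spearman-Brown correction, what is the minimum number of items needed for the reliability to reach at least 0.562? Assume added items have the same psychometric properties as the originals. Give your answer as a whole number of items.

Spearman-Brown solved for the length factor n:
n = r_target (1 − r_old) / [ r_old (1 − r_target) ]
n = 0.562 × (1 − 0.310) / [ 0.310 × (1 − 0.562) ]
n = 0.387780 / 0.135780 ≈ 2.8559
So the test needs 2.8559 × 84 ≈ 239.90 items; rounding up, 240.

240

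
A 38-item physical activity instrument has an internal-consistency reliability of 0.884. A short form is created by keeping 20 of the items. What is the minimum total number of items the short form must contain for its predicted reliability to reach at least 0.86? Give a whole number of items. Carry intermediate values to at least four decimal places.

31

Short-form reliability: n = 20/38 = 0.5263; r_20 = n·r/(1+(n−1)r) ≈ 0.8004
Length factor from the short form to reach 0.86: n' = 0.86(1 − 0.8004) / [0.8004(1 − 0.86)] ≈ 1.5319
Total items = 1.5319 × 20 = 30.64, rounded up to 31.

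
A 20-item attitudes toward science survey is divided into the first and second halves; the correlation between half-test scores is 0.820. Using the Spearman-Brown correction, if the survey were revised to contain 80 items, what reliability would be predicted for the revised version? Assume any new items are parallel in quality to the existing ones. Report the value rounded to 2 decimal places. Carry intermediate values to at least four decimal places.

First correct the split-half correlation to full-test reliability: r_full = 2 × 0.820 / (1 + 0.820) ≈ 0.9011
Length factor from 20 to 80 items: n = 80/20 = 4.0000
r_new = n·r_full / (1 + (n − 1)·r_full) = 3.6044 / 3.7033 ≈ 0.9733

0.97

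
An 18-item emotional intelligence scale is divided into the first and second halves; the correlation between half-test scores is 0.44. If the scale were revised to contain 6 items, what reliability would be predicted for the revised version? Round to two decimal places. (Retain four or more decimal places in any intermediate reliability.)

0.34

Spearman-Brown correction (n = 2): r_full = 2·0.44/(1 + 0.44) = 0.6111
Then adjust to 6 items: n = 6/18 = 0.3333
r_new = n·r_full / (1 + (n − 1)·r_full) = 0.2037 / 0.5926 ≈ 0.3437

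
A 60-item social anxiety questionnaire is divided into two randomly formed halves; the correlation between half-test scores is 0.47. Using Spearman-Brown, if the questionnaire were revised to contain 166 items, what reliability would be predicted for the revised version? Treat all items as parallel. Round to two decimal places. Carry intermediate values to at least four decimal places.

0.83

First correct the split-half correlation to full-test reliability: r_full = 2 × 0.47 / (1 + 0.47) ≈ 0.6395
Length factor from 60 to 166 items: n = 166/60 = 2.7667
r_new = n·r_full / (1 + (n − 1)·r_full) = 1.7693 / 2.1298 ≈ 0.8307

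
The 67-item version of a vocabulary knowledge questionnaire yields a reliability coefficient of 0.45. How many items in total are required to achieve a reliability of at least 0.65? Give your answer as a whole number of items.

153

Invert Spearman-Brown to solve for n:
n = r*(1 − r) / [ r (1 − r*) ]
n = [0.65 × 0.55] / [0.45 × 0.35]
  = 0.3575 / 0.1575 = 2.2698
Items needed = n × 67 = 2.2698 × 67 ≈ 152.08 → round up to 153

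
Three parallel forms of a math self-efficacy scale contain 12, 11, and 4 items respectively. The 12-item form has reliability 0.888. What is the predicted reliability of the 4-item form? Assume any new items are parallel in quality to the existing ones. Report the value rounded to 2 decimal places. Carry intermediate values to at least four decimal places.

Only the ratio of lengths matters: n = 4/12 = 0.3333
r_{4} = n·r / (1 + (n − 1)·r) = 0.2960 / 0.4080 ≈ 0.7255

0.73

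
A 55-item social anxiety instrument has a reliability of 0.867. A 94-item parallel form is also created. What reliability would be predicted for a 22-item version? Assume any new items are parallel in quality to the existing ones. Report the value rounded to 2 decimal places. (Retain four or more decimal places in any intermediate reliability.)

0.72

The 94-item form is not needed; work directly from the 55-item form with n = 22/55 = 0.4000.
r_{22} = n·r / (1 + (n − 1)·r) = 0.3468 / 0.4798 ≈ 0.7228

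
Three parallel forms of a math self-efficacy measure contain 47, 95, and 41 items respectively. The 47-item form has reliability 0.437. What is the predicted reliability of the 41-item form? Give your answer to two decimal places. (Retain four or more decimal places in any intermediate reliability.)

0.40

The 95-item form is not needed; work directly from the 47-item form with n = 41/47 = 0.8723.
r_{41} = n·r / (1 + (n − 1)·r) = 0.3812 / 0.9442 ≈ 0.4037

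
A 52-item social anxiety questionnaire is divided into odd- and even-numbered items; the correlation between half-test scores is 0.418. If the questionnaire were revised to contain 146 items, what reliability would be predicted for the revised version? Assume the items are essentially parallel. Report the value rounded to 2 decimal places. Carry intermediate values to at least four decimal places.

0.80

Full-test reliability from the split-half r: r_full = 2(0.418)/(1 + 0.418) = 0.5896
Then adjust to 146 items: n = 146/52 = 2.8077
r_new = n·r_full / (1 + (n − 1)·r_full) = 1.6554 / 2.0658 ≈ 0.8013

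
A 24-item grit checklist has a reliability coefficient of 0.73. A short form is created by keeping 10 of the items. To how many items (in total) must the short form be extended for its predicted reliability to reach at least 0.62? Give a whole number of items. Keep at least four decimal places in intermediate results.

15

Short-form reliability: n = 10/24 = 0.4167; r_10 = n·r/(1+(n−1)r) ≈ 0.5298
Then solve for n' with r_old = 0.5298, r_target = 0.62: n' = 0.62(1 − 0.5298)/[0.5298(1 − 0.62)] = 1.4480
Items = 1.4480 × 10 ≈ 14.48 → 15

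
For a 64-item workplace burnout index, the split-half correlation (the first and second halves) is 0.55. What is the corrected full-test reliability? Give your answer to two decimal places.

The full test is twice the length of either half (n = 2).
r_full = 2r_hh / (1 + r_hh) = 2 × 0.55 / (1 + 0.55)
       = 1.1000 / 1.5500 = 0.7097

0.71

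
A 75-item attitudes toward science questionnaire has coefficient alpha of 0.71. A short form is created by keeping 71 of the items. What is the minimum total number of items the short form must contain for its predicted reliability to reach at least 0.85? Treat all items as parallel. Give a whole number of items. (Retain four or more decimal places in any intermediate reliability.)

174

First, r for the 71-item form: n = 71/75 = 0.9467, so r_71 = 0.9467·0.71/(1 + (0.9467 − 1)·0.71) = 0.6986
Length factor from the short form to reach 0.85: n' = 0.85(1 − 0.6986) / [0.6986(1 − 0.85)] ≈ 2.4448
Items = 2.4448 × 71 ≈ 173.58 → 174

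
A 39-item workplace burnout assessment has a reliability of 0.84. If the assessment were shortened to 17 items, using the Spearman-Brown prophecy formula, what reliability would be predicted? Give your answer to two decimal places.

0.70

n = 17/39 = 0.4359
Apply the Spearman-Brown prophecy formula, r' = nr / [1 + (n − 1)r]:
r_new = (0.4359 × 0.84) / (1 + (0.4359 − 1) × 0.84)
     = 0.3662 / 0.5262 = 0.6959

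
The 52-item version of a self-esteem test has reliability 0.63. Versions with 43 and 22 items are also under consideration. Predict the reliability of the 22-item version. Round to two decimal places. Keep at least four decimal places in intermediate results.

The 43-item form is not needed; work directly from the 52-item form with n = 22/52 = 0.4231.
r_{22} = n·r / (1 + (n − 1)·r) = 0.2666 / 0.6366 ≈ 0.4188

0.42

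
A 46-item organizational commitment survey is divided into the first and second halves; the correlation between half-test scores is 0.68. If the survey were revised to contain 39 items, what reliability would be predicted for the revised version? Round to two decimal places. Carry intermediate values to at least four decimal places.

Full-test reliability from the split-half r: r_full = 2(0.68)/(1 + 0.68) = 0.8095
Then adjust to 39 items: n = 39/46 = 0.8478
r_new = n·r_full / (1 + (n − 1)·r_full) = 0.6863 / 0.8768 ≈ 0.7827

0.78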